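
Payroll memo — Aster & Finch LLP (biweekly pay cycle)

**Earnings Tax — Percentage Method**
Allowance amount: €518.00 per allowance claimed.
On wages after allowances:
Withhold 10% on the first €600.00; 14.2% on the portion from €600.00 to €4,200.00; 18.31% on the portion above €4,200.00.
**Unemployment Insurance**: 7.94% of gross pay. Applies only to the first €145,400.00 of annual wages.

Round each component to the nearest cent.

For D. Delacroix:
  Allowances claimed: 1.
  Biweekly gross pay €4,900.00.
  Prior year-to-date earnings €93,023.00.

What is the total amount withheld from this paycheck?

€993.58

Earnings Tax: taxable = €4,900.00 − 1×€518.00 = €4,382.00
  €571.20 + 18.31% × (€4,382.00 − €4,200.00) = €571.20 + 18.31% × €182.00 = €604.52
Unemployment Insurance: 7.94% × €4,900.00 = €389.06
Total: €604.52 + €389.06 = €993.58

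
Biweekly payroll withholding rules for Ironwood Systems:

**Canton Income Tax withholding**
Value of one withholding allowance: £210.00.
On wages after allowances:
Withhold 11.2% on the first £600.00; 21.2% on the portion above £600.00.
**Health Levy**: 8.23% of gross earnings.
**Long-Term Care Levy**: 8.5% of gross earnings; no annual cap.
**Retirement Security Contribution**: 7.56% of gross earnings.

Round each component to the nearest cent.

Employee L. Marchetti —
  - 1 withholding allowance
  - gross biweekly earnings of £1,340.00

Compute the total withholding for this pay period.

Canton Income Tax: taxable = £1,340.00 − 1×£210.00 = £1,130.00
  £67.20 + 21.2% × (£1,130.00 − £600.00) = £67.20 + 21.2% × £530.00 = £179.56
Health Levy: 8.23% × £1,340.00 = £110.28
Long-Term Care Levy: 8.5% × £1,340.00 = £113.90
Retirement Security Contribution: 7.56% × £1,340.00 = £101.30
Total: £179.56 + £110.28 + £113.90 + £101.30 = £505.04

£505.04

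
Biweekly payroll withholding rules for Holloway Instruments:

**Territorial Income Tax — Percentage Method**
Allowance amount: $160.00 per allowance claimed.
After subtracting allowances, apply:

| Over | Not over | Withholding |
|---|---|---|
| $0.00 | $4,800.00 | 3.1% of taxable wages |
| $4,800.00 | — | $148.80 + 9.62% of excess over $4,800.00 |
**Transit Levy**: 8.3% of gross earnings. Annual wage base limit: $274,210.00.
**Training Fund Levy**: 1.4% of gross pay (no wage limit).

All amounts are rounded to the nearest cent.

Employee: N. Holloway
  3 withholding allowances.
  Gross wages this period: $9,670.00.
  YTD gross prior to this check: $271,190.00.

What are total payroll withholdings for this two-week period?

Territorial Income Tax: taxable = $9,670.00 − 3×$160.00 = $9,190.00
  $148.80 + 9.62% × ($9,190.00 − $4,800.00) = $148.80 + 9.62% × $4,390.00 = $571.12
Transit Levy: cap $274,210.00 − YTD $271,190.00 = $3,020.00 subject; 8.3% × $3,020.00 = $250.66
Training Fund Levy: 1.4% × $9,670.00 = $135.38
Total: $571.12 + $250.66 + $135.38 = $957.16

$957.16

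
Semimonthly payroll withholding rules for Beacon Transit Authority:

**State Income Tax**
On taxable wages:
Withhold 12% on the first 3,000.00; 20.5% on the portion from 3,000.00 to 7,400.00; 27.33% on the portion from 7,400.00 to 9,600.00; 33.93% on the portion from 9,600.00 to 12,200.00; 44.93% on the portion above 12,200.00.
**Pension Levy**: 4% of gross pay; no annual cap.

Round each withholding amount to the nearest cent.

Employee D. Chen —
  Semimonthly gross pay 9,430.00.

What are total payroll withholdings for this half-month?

State Income Tax: taxable = 9,430.00
  1,262.00 + 27.33% × (9,430.00 − 7,400.00) = 1,262.00 + 27.33% × 2,030.00 = 1,816.80
Pension Levy: 4% × 9,430.00 = 377.20
Total: 1,816.80 + 377.20 = 2,194.00

2,194.00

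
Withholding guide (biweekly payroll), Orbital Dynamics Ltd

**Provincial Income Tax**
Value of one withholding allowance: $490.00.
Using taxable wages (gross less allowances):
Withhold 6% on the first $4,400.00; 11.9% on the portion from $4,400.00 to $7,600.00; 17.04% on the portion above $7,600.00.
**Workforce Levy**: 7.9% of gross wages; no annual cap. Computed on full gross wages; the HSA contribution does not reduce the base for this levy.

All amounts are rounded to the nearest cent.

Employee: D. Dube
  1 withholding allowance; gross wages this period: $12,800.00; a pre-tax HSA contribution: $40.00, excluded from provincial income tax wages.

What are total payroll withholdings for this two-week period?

$2,451.77

Provincial Income Tax: taxable = $12,800.00 − $40.00 − 1×$490.00 = $12,270.00
  $644.80 + 17.04% × ($12,270.00 − $7,600.00) = $644.80 + 17.04% × $4,670.00 = $1,440.57
Workforce Levy: 7.9% × $12,800.00 = $1,011.20
Total: $1,440.57 + $1,011.20 = $2,451.77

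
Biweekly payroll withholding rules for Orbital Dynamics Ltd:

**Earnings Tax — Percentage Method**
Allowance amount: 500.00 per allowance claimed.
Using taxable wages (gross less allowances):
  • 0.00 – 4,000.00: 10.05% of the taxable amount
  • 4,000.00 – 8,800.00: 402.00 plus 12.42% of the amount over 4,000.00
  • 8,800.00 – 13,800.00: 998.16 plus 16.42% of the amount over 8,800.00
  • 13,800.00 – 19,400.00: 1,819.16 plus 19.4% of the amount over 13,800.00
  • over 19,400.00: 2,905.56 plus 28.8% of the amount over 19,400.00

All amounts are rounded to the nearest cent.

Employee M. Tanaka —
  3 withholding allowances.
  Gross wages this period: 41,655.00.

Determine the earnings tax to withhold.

8,883.00

Earnings Tax: taxable = 41,655.00 − 3×500.00 = 40,155.00
  2,905.56 + 28.8% × (40,155.00 − 19,400.00) = 2,905.56 + 28.8% × 20,755.00 = 8,883.00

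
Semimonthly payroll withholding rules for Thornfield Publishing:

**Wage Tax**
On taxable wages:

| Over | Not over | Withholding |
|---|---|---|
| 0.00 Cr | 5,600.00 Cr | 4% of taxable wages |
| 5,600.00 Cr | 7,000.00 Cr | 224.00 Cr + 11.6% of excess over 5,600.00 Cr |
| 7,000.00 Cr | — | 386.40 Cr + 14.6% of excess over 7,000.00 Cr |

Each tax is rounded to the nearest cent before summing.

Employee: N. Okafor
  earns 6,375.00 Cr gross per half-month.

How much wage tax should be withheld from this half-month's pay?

Wage Tax: taxable = 6,375.00 Cr
  224.00 Cr + 11.6% × (6,375.00 Cr − 5,600.00 Cr) = 224.00 Cr + 11.6% × 775.00 Cr = 313.90 Cr

313.90 Cr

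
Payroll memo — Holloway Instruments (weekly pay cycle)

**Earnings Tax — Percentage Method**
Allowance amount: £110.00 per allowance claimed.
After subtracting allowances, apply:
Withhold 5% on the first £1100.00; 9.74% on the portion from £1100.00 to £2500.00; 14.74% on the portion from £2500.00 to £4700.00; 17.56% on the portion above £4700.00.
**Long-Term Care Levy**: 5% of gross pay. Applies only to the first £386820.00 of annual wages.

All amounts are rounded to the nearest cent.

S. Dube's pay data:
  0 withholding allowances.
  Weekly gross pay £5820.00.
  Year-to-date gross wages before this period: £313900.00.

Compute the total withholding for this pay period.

£1003.31

Earnings Tax: taxable = £5820.00
  £515.64 + 17.56% × (£5820.00 − £4700.00) = £515.64 + 17.56% × £1120.00 = £712.31
Long-Term Care Levy: 5% × £5820.00 = £291.00
Total: £712.31 + £291.00 = £1003.31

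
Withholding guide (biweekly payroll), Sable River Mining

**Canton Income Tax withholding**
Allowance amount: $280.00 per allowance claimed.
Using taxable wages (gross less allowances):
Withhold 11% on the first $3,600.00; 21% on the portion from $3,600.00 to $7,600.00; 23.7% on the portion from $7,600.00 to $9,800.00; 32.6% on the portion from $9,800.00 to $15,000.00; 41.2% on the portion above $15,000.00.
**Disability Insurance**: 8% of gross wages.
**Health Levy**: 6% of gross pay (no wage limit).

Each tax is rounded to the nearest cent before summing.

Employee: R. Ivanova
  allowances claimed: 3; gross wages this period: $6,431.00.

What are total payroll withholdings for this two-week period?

Canton Income Tax: taxable = $6,431.00 − 3×$280.00 = $5,591.00
  $396.00 + 21% × ($5,591.00 − $3,600.00) = $396.00 + 21% × $1,991.00 = $814.11
Disability Insurance: 8% × $6,431.00 = $514.48
Health Levy: 6% × $6,431.00 = $385.86
Total: $814.11 + $514.48 + $385.86 = $1,714.45

$1,714.45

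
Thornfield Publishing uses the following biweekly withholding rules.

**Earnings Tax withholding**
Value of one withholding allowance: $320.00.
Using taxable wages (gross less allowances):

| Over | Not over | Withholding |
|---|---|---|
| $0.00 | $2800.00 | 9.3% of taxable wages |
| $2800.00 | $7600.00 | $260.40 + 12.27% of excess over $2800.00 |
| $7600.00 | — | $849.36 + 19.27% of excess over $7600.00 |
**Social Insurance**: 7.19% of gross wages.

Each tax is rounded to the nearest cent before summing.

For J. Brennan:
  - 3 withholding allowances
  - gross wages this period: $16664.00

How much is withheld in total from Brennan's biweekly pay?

$3609.14

Earnings Tax: taxable = $16664.00 − 3×$320.00 = $15704.00
  $849.36 + 19.27% × ($15704.00 − $7600.00) = $849.36 + 19.27% × $8104.00 = $2411.00
Social Insurance: 7.19% × $16664.00 = $1198.14
Total: $2411.00 + $1198.14 = $3609.14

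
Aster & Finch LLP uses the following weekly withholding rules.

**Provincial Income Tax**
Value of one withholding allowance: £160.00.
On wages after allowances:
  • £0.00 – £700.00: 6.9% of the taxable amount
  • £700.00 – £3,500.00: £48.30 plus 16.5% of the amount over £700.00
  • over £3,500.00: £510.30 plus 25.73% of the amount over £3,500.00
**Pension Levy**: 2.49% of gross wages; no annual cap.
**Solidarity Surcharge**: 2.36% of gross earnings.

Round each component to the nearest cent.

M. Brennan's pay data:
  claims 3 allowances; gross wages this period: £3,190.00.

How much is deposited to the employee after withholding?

Provincial Income Tax: taxable = £3,190.00 − 3×£160.00 = £2,710.00
  £48.30 + 16.5% × (£2,710.00 − £700.00) = £48.30 + 16.5% × £2,010.00 = £379.95
Pension Levy: 2.49% × £3,190.00 = £79.43
Solidarity Surcharge: 2.36% × £3,190.00 = £75.28
Total withheld: £379.95 + £79.43 + £75.28 = £534.66
Net pay: £3,190.00 − £534.66 = £2,655.34

£2,655.34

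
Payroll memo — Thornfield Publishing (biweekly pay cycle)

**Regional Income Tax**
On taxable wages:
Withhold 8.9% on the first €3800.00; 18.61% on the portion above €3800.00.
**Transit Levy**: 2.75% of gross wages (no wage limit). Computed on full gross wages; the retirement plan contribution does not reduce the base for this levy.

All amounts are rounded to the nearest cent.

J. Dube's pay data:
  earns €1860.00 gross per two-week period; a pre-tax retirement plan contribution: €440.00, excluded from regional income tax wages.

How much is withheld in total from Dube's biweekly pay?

Regional Income Tax: taxable = €1860.00 − €440.00 = €1420.00
  8.9% × €1420.00 = €126.38
Transit Levy: 2.75% × €1860.00 = €51.15
Total: €126.38 + €51.15 = €177.53

€177.53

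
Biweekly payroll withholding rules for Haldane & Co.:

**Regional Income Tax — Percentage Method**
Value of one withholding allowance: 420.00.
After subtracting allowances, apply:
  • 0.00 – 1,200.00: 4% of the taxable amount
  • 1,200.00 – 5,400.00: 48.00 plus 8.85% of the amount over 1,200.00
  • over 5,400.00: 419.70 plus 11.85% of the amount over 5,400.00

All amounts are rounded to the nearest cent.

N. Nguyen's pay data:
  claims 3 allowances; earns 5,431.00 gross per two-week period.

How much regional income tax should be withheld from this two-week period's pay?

310.93

Regional Income Tax: taxable = 5,431.00 − 3×420.00 = 4,171.00
  48.00 + 8.85% × (4,171.00 − 1,200.00) = 48.00 + 8.85% × 2,971.00 = 310.93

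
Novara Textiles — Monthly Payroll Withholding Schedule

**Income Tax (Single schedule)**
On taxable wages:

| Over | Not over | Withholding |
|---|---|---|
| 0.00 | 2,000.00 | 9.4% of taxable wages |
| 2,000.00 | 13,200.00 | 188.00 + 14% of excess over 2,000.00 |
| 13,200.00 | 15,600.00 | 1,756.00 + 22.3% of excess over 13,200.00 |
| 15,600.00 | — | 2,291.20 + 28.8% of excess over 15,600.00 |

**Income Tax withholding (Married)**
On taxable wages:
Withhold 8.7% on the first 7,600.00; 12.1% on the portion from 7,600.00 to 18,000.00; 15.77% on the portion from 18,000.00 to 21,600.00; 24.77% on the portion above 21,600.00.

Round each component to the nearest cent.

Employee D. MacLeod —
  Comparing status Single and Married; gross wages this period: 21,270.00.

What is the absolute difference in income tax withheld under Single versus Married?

Income Tax (Single): taxable = 21,270.00
  2,291.20 + 28.8% × (21,270.00 − 15,600.00) = 2,291.20 + 28.8% × 5,670.00 = 3,924.16
Income Tax (Married): taxable = 21,270.00
  1,919.60 + 15.77% × (21,270.00 − 18,000.00) = 1,919.60 + 15.77% × 3,270.00 = 2,435.28
Difference: |3,924.16 − 2,435.28| = 1,488.88 (higher under Single)

1,488.88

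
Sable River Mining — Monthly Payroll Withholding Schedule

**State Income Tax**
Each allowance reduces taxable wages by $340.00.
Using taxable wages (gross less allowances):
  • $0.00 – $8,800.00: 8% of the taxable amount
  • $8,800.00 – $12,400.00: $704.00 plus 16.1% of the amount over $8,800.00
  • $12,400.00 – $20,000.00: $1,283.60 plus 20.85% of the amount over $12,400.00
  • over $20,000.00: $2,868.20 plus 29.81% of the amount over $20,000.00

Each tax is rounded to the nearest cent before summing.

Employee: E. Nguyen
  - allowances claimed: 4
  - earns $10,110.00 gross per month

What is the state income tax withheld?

$700.00

State Income Tax: taxable = $10,110.00 − 4×$340.00 = $8,750.00
  8% × $8,750.00 = $700.00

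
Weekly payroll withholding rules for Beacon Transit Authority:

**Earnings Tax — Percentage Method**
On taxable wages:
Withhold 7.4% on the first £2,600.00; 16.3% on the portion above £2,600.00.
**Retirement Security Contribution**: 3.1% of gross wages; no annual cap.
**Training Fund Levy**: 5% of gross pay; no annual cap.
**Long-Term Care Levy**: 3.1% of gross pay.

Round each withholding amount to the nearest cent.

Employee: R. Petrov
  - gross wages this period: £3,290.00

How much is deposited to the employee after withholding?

Earnings Tax: taxable = £3,290.00
  £192.40 + 16.3% × (£3,290.00 − £2,600.00) = £192.40 + 16.3% × £690.00 = £304.87
Retirement Security Contribution: 3.1% × £3,290.00 = £101.99
Training Fund Levy: 5% × £3,290.00 = £164.50
Long-Term Care Levy: 3.1% × £3,290.00 = £101.99
Total withheld: £304.87 + £101.99 + £164.50 + £101.99 = £673.35
Net pay: £3,290.00 − £673.35 = £2,616.65

£2,616.65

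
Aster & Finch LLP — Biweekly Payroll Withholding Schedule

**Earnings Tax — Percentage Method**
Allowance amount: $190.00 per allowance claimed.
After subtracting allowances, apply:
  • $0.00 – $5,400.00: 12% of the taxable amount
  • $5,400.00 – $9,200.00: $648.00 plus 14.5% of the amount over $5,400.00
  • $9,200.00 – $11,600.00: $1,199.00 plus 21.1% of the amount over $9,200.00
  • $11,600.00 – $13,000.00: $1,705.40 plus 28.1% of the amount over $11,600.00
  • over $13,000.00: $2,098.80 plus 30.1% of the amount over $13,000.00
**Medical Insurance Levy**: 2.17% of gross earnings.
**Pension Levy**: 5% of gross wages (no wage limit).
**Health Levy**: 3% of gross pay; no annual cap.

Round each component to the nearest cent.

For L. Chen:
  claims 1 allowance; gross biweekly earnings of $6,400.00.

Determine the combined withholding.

Earnings Tax: taxable = $6,400.00 − 1×$190.00 = $6,210.00
  $648.00 + 14.5% × ($6,210.00 − $5,400.00) = $648.00 + 14.5% × $810.00 = $765.45
Medical Insurance Levy: 2.17% × $6,400.00 = $138.88
Pension Levy: 5% × $6,400.00 = $320.00
Health Levy: 3% × $6,400.00 = $192.00
Total: $765.45 + $138.88 + $320.00 + $192.00 = $1,416.33

$1,416.33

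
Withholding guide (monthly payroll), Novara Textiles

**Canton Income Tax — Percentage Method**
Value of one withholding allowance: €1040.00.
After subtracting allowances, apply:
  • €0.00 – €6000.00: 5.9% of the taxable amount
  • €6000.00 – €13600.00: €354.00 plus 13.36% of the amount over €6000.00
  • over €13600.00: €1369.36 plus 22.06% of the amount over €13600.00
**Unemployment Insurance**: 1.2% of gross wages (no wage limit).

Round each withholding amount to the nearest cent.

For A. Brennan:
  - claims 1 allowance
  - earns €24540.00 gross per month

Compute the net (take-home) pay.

€20692.22

Canton Income Tax: taxable = €24540.00 − 1×€1040.00 = €23500.00
  €1369.36 + 22.06% × (€23500.00 − €13600.00) = €1369.36 + 22.06% × €9900.00 = €3553.30
Unemployment Insurance: 1.2% × €24540.00 = €294.48
Total withheld: €3553.30 + €294.48 = €3847.78
Net pay: €24540.00 − €3847.78 = €20692.22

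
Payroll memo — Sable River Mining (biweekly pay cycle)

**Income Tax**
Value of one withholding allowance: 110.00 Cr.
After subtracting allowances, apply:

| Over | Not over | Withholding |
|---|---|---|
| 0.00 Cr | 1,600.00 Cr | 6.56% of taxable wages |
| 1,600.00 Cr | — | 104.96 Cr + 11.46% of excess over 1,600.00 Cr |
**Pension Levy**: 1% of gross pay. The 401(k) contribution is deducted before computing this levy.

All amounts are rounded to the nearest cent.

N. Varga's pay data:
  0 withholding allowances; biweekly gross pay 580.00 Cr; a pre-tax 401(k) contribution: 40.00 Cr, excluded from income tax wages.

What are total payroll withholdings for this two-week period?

Income Tax: taxable = 580.00 Cr − 40.00 Cr = 540.00 Cr
  6.56% × 540.00 Cr = 35.42 Cr
Pension Levy: 1% × 540.00 Cr = 5.40 Cr
Total: 35.42 Cr + 5.40 Cr = 40.82 Cr

40.82 Cr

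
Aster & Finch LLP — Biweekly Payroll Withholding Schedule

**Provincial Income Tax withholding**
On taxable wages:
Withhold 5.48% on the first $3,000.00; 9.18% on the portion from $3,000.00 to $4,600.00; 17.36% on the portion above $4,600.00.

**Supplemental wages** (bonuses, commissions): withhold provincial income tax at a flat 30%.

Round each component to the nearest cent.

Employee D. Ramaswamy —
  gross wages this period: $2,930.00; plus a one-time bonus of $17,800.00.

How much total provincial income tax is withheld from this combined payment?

Provincial Income Tax: taxable = $2,930.00
  5.48% × $2,930.00 = $160.56
Supplemental (30% flat on bonus): 30% × $17,800.00 = $5,340.00
Total provincial income tax: $160.56 + $5,340.00 = $5,500.56

$5,500.56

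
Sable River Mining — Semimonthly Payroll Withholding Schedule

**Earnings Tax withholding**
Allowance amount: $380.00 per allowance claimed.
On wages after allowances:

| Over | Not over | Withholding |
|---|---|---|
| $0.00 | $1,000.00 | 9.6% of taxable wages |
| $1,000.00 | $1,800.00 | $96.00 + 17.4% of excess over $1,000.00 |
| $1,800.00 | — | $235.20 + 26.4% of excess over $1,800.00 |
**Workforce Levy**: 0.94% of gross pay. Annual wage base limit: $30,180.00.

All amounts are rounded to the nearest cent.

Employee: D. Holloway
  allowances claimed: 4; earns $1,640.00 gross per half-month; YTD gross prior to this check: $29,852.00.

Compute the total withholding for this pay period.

$14.60

Earnings Tax: taxable = $1,640.00 − 4×$380.00 = $120.00
  9.6% × $120.00 = $11.52
Workforce Levy: cap $30,180.00 − YTD $29,852.00 = $328.00 subject; 0.94% × $328.00 = $3.08
Total: $11.52 + $3.08 = $14.60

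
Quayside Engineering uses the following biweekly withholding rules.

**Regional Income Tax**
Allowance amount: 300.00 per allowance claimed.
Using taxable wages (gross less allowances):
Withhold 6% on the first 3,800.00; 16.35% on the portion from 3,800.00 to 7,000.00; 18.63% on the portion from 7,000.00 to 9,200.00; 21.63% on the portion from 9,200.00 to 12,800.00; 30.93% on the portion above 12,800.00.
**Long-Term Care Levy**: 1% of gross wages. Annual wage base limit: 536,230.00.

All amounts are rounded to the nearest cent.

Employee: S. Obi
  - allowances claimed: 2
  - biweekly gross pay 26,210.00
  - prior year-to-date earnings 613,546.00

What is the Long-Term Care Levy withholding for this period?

0.00

Long-Term Care Levy: YTD 613,546.00 ≥ cap 536,230.00 → 0.00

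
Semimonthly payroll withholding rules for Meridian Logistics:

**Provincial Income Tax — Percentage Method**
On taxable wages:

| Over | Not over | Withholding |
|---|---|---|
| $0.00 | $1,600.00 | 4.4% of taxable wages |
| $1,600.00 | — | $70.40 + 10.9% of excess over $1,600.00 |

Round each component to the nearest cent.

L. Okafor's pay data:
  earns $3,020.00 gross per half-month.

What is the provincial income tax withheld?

$225.18

Provincial Income Tax: taxable = $3,020.00
  $70.40 + 10.9% × ($3,020.00 − $1,600.00) = $70.40 + 10.9% × $1,420.00 = $225.18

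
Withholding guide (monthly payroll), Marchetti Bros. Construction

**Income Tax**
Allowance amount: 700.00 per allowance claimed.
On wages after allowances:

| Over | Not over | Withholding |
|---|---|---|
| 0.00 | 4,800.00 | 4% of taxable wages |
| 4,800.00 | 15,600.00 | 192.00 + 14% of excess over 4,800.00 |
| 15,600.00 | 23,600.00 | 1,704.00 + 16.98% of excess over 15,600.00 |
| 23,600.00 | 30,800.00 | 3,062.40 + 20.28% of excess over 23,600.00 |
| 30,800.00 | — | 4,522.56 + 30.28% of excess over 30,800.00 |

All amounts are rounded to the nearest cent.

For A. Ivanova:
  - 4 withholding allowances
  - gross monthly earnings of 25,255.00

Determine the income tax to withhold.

Income Tax: taxable = 25,255.00 − 4×700.00 = 22,455.00
  1,704.00 + 16.98% × (22,455.00 − 15,600.00) = 1,704.00 + 16.98% × 6,855.00 = 2,867.98

2,867.98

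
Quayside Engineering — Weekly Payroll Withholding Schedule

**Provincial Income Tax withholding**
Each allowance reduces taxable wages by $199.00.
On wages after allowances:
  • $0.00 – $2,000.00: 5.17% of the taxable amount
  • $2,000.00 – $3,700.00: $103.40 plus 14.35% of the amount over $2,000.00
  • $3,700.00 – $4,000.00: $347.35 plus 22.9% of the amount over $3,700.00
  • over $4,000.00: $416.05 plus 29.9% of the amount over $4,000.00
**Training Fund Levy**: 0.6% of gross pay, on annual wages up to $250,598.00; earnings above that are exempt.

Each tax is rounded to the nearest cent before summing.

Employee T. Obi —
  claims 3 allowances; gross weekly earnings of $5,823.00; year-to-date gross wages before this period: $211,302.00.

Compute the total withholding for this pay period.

Provincial Income Tax: taxable = $5,823.00 − 3×$199.00 = $5,226.00
  $416.05 + 29.9% × ($5,226.00 − $4,000.00) = $416.05 + 29.9% × $1,226.00 = $782.62
Training Fund Levy: 0.6% × $5,823.00 = $34.94
Total: $782.62 + $34.94 = $817.56

$817.56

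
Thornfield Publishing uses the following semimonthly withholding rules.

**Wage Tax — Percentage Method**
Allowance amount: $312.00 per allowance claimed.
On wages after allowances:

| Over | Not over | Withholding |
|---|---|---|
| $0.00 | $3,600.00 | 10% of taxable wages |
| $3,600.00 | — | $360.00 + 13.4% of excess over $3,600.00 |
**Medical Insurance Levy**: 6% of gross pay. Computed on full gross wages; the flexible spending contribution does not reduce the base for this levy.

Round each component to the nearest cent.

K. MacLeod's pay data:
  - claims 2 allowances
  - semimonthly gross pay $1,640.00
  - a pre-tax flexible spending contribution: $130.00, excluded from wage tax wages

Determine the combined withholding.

$187.00

Wage Tax: taxable = $1,640.00 − $130.00 − 2×$312.00 = $886.00
  10% × $886.00 = $88.60
Medical Insurance Levy: 6% × $1,640.00 = $98.40
Total: $88.60 + $98.40 = $187.00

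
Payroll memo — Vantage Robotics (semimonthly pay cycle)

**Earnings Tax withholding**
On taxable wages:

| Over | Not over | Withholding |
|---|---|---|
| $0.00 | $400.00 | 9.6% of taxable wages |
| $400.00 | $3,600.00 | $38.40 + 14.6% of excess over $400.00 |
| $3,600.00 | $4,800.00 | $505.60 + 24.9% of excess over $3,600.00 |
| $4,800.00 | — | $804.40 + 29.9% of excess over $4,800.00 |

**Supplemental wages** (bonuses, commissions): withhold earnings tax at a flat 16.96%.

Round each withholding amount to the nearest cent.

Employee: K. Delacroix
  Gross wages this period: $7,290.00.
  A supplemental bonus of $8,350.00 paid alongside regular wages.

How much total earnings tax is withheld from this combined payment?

Earnings Tax: taxable = $7,290.00
  $804.40 + 29.9% × ($7,290.00 − $4,800.00) = $804.40 + 29.9% × $2,490.00 = $1,548.91
Supplemental (16.96% flat on bonus): 16.96% × $8,350.00 = $1,416.16
Total earnings tax: $1,548.91 + $1,416.16 = $2,965.07

$2,965.07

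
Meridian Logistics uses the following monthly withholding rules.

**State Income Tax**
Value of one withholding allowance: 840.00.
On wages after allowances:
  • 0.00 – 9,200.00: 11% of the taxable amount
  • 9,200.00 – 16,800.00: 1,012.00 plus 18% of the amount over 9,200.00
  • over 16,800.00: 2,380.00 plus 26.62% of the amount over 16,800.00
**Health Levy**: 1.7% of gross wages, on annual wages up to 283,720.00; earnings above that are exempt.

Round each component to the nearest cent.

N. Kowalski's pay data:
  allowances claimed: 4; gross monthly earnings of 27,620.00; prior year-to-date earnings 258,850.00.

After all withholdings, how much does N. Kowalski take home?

State Income Tax: taxable = 27,620.00 − 4×840.00 = 24,260.00
  2,380.00 + 26.62% × (24,260.00 − 16,800.00) = 2,380.00 + 26.62% × 7,460.00 = 4,365.85
Health Levy: cap 283,720.00 − YTD 258,850.00 = 24,870.00 subject; 1.7% × 24,870.00 = 422.79
Total withheld: 4,365.85 + 422.79 = 4,788.64
Net pay: 27,620.00 − 4,788.64 = 22,831.36

22,831.36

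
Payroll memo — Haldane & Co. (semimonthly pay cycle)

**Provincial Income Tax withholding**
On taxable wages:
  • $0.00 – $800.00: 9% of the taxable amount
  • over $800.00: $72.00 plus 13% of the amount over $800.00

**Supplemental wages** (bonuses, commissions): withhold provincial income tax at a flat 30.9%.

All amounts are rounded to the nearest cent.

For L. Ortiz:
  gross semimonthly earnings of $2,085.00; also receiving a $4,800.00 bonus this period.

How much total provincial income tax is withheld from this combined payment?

Provincial Income Tax: taxable = $2,085.00
  $72.00 + 13% × ($2,085.00 − $800.00) = $72.00 + 13% × $1,285.00 = $239.05
Supplemental (30.9% flat on bonus): 30.9% × $4,800.00 = $1,483.20
Total provincial income tax: $239.05 + $1,483.20 = $1,722.25

$1,722.25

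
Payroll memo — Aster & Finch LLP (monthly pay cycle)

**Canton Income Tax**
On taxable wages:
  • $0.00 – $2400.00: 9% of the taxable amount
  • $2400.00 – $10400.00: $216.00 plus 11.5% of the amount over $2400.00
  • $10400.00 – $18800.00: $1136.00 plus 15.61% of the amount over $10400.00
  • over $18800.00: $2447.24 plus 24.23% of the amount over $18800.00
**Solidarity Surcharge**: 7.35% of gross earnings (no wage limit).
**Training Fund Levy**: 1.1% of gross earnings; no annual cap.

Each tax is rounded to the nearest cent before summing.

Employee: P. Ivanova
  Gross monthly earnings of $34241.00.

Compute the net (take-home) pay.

$25159.05

Canton Income Tax: taxable = $34241.00
  $2447.24 + 24.23% × ($34241.00 − $18800.00) = $2447.24 + 24.23% × $15441.00 = $6188.59
Solidarity Surcharge: 7.35% × $34241.00 = $2516.71
Training Fund Levy: 1.1% × $34241.00 = $376.65
Total withheld: $6188.59 + $2516.71 + $376.65 = $9081.95
Net pay: $34241.00 − $9081.95 = $25159.05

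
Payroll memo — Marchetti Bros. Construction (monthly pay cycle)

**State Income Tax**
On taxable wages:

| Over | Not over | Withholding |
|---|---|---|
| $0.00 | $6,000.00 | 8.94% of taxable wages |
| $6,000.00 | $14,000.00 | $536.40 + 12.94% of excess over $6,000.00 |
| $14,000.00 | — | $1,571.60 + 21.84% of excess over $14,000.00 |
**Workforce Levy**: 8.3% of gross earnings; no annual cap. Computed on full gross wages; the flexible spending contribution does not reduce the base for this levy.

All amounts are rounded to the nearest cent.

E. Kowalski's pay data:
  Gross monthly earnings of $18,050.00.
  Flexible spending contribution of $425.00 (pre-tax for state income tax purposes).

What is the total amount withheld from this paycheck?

State Income Tax: taxable = $18,050.00 − $425.00 = $17,625.00
  $1,571.60 + 21.84% × ($17,625.00 − $14,000.00) = $1,571.60 + 21.84% × $3,625.00 = $2,363.30
Workforce Levy: 8.3% × $18,050.00 = $1,498.15
Total: $2,363.30 + $1,498.15 = $3,861.45

$3,861.45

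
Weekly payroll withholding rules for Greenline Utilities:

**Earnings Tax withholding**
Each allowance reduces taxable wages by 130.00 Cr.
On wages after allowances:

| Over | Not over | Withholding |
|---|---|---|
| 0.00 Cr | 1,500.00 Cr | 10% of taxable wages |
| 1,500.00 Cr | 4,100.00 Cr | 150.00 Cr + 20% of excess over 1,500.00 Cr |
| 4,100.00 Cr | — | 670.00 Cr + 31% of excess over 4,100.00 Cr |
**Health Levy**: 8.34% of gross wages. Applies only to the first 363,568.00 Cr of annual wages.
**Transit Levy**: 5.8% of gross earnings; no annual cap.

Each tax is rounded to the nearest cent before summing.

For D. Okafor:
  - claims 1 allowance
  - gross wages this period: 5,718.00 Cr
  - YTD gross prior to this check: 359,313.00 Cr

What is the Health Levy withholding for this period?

354.87 Cr

Health Levy: cap 363,568.00 Cr − YTD 359,313.00 Cr = 4,255.00 Cr subject; 8.34% × 4,255.00 Cr = 354.87 Cr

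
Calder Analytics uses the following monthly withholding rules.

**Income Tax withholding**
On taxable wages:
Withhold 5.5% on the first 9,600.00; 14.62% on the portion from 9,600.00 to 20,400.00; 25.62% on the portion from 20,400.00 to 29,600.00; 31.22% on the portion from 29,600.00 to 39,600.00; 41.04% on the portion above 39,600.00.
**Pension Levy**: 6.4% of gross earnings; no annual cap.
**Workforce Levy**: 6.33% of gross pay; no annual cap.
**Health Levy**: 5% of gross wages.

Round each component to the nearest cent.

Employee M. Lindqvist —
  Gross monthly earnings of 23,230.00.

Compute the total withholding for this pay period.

6,950.69

Income Tax: taxable = 23,230.00
  2,106.96 + 25.62% × (23,230.00 − 20,400.00) = 2,106.96 + 25.62% × 2,830.00 = 2,832.01
Pension Levy: 6.4% × 23,230.00 = 1,486.72
Workforce Levy: 6.33% × 23,230.00 = 1,470.46
Health Levy: 5% × 23,230.00 = 1,161.50
Total: 2,832.01 + 1,486.72 + 1,470.46 + 1,161.50 = 6,950.69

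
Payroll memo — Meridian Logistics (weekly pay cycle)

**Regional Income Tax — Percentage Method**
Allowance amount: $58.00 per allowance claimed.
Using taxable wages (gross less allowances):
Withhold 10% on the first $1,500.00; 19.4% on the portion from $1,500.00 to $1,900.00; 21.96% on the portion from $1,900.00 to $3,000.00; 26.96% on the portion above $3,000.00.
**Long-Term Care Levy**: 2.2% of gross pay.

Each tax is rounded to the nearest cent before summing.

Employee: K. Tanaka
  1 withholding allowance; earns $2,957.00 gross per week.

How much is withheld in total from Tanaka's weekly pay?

$512.03

Regional Income Tax: taxable = $2,957.00 − 1×$58.00 = $2,899.00
  $227.60 + 21.96% × ($2,899.00 − $1,900.00) = $227.60 + 21.96% × $999.00 = $446.98
Long-Term Care Levy: 2.2% × $2,957.00 = $65.05
Total: $446.98 + $65.05 = $512.03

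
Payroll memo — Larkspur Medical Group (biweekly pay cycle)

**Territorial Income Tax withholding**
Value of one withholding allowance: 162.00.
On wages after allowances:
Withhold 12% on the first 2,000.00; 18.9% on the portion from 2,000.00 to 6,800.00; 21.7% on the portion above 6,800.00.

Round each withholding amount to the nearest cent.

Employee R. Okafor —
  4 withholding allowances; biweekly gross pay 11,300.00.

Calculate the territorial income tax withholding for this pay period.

1,983.08

Territorial Income Tax: taxable = 11,300.00 − 4×162.00 = 10,652.00
  1,147.20 + 21.7% × (10,652.00 − 6,800.00) = 1,147.20 + 21.7% × 3,852.00 = 1,983.08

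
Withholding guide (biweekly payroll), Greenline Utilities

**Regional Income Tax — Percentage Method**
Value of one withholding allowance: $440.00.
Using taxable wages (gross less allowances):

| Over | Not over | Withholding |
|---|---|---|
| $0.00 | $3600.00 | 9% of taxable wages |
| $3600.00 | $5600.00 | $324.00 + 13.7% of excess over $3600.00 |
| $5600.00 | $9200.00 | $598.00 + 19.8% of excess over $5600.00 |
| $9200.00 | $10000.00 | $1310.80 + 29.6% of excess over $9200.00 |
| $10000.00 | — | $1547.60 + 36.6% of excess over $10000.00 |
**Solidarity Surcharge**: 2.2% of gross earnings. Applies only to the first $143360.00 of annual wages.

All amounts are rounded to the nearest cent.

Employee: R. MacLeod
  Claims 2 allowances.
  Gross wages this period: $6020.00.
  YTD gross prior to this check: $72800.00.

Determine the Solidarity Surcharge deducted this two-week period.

$132.44

Solidarity Surcharge: 2.2% × $6020.00 = $132.44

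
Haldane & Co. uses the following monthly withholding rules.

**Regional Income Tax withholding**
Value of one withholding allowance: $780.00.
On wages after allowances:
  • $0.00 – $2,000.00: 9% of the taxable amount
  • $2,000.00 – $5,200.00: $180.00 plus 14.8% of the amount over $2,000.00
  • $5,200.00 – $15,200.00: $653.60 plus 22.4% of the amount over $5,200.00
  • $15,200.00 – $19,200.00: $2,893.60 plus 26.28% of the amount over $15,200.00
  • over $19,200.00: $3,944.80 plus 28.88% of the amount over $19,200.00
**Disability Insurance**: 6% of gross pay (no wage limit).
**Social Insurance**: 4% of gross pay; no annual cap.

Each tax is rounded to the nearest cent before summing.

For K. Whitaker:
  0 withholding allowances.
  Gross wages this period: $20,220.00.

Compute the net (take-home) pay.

$13,958.62

Regional Income Tax: taxable = $20,220.00
  $3,944.80 + 28.88% × ($20,220.00 − $19,200.00) = $3,944.80 + 28.88% × $1,020.00 = $4,239.38
Disability Insurance: 6% × $20,220.00 = $1,213.20
Social Insurance: 4% × $20,220.00 = $808.80
Total withheld: $4,239.38 + $1,213.20 + $808.80 = $6,261.38
Net pay: $20,220.00 − $6,261.38 = $13,958.62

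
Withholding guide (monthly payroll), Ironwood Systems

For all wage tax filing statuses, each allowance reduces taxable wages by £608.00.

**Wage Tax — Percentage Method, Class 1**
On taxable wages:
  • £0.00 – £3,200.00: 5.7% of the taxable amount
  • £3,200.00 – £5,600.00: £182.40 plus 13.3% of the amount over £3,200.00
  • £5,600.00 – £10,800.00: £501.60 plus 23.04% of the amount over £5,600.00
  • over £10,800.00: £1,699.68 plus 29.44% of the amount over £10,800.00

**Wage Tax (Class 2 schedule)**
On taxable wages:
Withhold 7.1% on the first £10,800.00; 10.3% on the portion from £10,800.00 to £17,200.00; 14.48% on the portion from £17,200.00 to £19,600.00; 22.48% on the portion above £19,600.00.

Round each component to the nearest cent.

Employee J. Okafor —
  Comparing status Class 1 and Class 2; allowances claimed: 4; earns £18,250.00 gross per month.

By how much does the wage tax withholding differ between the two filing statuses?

Wage Tax (Class 1): taxable = £18,250.00 − 4×£608.00 = £15,818.00
  £1,699.68 + 29.44% × (£15,818.00 − £10,800.00) = £1,699.68 + 29.44% × £5,018.00 = £3,176.98
Wage Tax (Class 2): taxable = £18,250.00 − 4×£608.00 = £15,818.00
  £766.80 + 10.3% × (£15,818.00 − £10,800.00) = £766.80 + 10.3% × £5,018.00 = £1,283.65
Difference: |£3,176.98 − £1,283.65| = £1,893.33 (higher under Class 1)

£1,893.33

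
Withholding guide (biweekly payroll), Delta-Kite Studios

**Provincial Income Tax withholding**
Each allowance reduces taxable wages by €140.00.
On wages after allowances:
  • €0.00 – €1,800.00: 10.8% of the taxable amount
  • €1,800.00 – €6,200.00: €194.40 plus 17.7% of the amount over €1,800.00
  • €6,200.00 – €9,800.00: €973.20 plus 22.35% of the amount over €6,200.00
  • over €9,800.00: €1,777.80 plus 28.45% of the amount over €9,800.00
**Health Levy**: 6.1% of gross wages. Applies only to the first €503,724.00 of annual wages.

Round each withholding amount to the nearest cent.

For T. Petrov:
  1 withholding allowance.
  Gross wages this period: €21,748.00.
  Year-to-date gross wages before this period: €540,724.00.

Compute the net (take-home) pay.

€16,610.82

Provincial Income Tax: taxable = €21,748.00 − 1×€140.00 = €21,608.00
  €1,777.80 + 28.45% × (€21,608.00 − €9,800.00) = €1,777.80 + 28.45% × €11,808.00 = €5,137.18
Health Levy: YTD €540,724.00 ≥ cap €503,724.00 → €0.00
Total withheld: €5,137.18 + €0.00 = €5,137.18
Net pay: €21,748.00 − €5,137.18 = €16,610.82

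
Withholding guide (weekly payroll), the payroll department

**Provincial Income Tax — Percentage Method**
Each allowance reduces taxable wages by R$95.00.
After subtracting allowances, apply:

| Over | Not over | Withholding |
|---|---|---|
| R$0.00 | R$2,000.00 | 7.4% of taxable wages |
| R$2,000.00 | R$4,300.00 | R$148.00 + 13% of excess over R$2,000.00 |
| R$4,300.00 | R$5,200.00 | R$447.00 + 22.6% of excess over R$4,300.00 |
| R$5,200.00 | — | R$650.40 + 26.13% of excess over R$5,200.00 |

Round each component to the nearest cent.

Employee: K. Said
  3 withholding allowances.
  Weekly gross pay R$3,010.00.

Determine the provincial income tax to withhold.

R$242.25

Provincial Income Tax: taxable = R$3,010.00 − 3×R$95.00 = R$2,725.00
  R$148.00 + 13% × (R$2,725.00 − R$2,000.00) = R$148.00 + 13% × R$725.00 = R$242.25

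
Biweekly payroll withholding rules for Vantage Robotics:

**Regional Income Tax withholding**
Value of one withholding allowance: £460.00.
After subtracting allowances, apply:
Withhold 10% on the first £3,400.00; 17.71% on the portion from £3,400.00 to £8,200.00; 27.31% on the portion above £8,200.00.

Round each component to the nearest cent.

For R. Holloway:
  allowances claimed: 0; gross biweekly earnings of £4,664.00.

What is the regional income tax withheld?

£563.85

Regional Income Tax: taxable = £4,664.00
  £340.00 + 17.71% × (£4,664.00 − £3,400.00) = £340.00 + 17.71% × £1,264.00 = £563.85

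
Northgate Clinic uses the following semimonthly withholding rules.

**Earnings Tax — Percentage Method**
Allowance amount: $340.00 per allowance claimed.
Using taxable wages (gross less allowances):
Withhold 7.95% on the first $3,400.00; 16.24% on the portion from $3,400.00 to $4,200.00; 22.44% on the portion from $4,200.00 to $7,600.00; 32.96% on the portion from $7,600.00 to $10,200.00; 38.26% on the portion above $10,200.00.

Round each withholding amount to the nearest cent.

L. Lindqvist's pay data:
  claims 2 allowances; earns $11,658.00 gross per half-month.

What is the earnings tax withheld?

$2,317.80

Earnings Tax: taxable = $11,658.00 − 2×$340.00 = $10,978.00
  $2,020.14 + 38.26% × ($10,978.00 − $10,200.00) = $2,020.14 + 38.26% × $778.00 = $2,317.80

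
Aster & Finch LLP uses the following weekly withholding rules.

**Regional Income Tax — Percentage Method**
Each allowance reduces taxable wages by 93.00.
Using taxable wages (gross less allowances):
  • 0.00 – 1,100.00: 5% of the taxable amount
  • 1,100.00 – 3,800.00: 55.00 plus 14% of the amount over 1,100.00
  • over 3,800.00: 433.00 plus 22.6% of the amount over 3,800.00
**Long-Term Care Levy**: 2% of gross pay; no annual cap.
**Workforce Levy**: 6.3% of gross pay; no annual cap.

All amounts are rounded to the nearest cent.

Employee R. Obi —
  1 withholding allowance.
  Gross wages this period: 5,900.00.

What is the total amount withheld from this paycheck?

Regional Income Tax: taxable = 5,900.00 − 1×93.00 = 5,807.00
  433.00 + 22.6% × (5,807.00 − 3,800.00) = 433.00 + 22.6% × 2,007.00 = 886.58
Long-Term Care Levy: 2% × 5,900.00 = 118.00
Workforce Levy: 6.3% × 5,900.00 = 371.70
Total: 886.58 + 118.00 + 371.70 = 1,376.28

1,376.28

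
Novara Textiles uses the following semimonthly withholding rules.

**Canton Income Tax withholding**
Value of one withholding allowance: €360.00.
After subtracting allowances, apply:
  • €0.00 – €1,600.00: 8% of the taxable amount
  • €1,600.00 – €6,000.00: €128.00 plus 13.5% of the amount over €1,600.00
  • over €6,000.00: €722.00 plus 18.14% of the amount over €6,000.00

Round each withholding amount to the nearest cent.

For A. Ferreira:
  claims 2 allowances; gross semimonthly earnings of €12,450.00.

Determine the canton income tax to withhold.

€1,761.42

Canton Income Tax: taxable = €12,450.00 − 2×€360.00 = €11,730.00
  €722.00 + 18.14% × (€11,730.00 − €6,000.00) = €722.00 + 18.14% × €5,730.00 = €1,761.42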